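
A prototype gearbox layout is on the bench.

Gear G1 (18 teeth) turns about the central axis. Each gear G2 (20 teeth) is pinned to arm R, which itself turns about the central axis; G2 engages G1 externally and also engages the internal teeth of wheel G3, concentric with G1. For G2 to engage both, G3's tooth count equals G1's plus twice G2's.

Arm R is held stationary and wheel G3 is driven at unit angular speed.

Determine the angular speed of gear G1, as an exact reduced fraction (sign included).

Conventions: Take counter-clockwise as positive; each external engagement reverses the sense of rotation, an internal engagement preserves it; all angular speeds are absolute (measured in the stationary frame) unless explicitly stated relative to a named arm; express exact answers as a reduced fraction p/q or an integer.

-29/9

recognized (axles ride arm R): planetary set, 18/20/58 teeth
ring teeth: 18 + 2·20 = 58
18(ω_sun−ω_arm) = −58(ω_ring−ω_arm),  ω_arm = 0, ω_ring = 1
ω_sun = 0 − (58/18)(1−0) = -29/9
exact speed ratio = -29/9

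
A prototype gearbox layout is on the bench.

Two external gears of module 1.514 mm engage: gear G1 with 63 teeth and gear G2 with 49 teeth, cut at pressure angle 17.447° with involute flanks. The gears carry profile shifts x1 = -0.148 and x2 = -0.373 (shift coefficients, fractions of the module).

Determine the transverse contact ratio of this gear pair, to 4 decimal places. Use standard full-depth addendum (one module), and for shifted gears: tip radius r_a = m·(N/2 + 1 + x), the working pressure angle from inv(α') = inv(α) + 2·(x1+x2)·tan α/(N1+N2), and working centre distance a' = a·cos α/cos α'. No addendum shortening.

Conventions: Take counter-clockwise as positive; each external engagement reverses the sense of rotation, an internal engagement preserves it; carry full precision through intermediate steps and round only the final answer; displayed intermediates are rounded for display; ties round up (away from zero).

2.1195

class = single-mesh tooth geometry [involute pair 63T × 49T, m = 1.514]
base radii: r_b1 = 45.496961, r_b2 = 35.386526
tip radii: r_a1 = 48.980928, r_a2 = 38.042278
inv(α') = inv(17.447°) + 2·(-0.148-0.373)·tan α/(63+49) = 0.00685056  ⇒  α' = 15.53868°
a' = a·cos α / cos α' = 84.7840·cos 17.447°/cos 15.53868° = 83.951943
action lengths: √(r_a1²−r_b1²) = 18.142707, √(r_a2²−r_b2²) = 13.964553
base pitch p_b = π·m·cos α = 4.537553
CR = (18.142707 + 13.964553 − 83.951943·sin 15.53868°)/4.537553 = 2.119529
contact ratio ≈ 2.1195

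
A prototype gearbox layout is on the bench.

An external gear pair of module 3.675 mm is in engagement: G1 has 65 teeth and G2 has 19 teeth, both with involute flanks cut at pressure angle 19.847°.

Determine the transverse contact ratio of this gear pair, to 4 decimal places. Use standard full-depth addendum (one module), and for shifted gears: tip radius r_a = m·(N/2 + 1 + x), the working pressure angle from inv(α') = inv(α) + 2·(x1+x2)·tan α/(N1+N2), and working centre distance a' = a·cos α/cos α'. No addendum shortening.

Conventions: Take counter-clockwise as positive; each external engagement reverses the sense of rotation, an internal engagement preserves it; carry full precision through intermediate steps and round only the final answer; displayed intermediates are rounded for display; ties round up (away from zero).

1.6774

single-mesh involute tooth geometry (65T engaging 19T at module 3.675)
base radii: r_b1 = 112.343221, r_b2 = 32.838788
tip radii: r_a1 = 123.112500, r_a2 = 38.587500
no profile shift: α' = α, a' = a
action lengths: √(r_a1²−r_b1²) = 50.355619, √(r_a2²−r_b2²) = 20.263494
base pitch p_b = π·m·cos α = 10.859589
CR = (50.355619 + 20.263494 − 154.350000·sin 19.84700°)/10.859589 = 1.677393
contact ratio ≈ 1.6774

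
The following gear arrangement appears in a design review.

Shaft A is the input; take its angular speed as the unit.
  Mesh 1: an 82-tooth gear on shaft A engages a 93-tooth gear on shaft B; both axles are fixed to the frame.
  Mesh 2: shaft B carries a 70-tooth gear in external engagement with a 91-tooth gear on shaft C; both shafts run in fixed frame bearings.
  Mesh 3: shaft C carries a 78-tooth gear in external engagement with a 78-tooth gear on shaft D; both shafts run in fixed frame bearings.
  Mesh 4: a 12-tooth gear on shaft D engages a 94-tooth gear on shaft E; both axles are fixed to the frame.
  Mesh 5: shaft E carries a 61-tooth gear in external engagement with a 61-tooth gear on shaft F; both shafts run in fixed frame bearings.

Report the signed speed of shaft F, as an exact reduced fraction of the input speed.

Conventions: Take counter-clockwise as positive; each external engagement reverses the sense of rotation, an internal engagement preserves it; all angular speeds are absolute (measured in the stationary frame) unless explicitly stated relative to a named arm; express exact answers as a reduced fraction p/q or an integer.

-1640/18941

5-mesh fixed-axis compound train (all bearings frame-fixed)
mesh 1 [82T→93T]: |ω|/ω_in = 1×82/93 = 82/93, sense flips to −
mesh 2 [70T→91T]: |ω|/ω_in = (82/93)×70/91 = 820/1209, sense flips to +
mesh 3 [78T→78T]: |ω|/ω_in = (820/1209)×78/78 = 820/1209, sense flips to −
mesh 4 [12T→94T]: |ω|/ω_in = (820/1209)×12/94 = 1640/18941, sense flips to +
mesh 5 [61T→61T]: |ω|/ω_in = (1640/18941)×61/61 = 1640/18941, sense flips to −
signed output speed (× input speed) = -1640/18941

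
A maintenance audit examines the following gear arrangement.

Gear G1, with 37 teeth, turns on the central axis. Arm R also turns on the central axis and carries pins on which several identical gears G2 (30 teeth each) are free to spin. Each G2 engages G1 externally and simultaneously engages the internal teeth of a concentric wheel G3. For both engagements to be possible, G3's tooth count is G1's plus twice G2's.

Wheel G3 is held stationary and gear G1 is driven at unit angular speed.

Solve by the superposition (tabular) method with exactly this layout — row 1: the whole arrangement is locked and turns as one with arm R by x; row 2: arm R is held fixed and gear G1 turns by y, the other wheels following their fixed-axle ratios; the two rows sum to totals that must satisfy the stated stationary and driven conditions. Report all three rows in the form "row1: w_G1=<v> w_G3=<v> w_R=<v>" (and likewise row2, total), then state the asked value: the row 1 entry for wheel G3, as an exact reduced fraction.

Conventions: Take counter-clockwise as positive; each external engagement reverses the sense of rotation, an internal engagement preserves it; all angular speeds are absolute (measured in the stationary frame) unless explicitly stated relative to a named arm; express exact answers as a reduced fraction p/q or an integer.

planetary set (37T centre, 30T on arm, 97T internal) — Willis relation
row 1 (train locked, turned with arm): all members turn x
row 2 (arm held, sun turns y): ω_ring = −(37/97)·y, ω_arm = 0
boundary: total ω_ring = x − (37/97)·y = 0 and total ω_sun = x + y = 1  ⇒  y = 97/134, x = 37/134
row 2 ring = −(37/97)·97/134 = -37/134
totals (row 1 + row 2): sun 37/134 + 97/134 = 1, ring 37/134 + (-37/134) = 0, arm 37/134 + 0 = 37/134
asked cell (row1, ring) = 37/134

row1: w_G1=37/134 w_G3=37/134 w_R=37/134
row2: w_G1=97/134 w_G3=-37/134 w_R=0
total: w_G1=1 w_G3=0 w_R=37/134
asked value: 37/134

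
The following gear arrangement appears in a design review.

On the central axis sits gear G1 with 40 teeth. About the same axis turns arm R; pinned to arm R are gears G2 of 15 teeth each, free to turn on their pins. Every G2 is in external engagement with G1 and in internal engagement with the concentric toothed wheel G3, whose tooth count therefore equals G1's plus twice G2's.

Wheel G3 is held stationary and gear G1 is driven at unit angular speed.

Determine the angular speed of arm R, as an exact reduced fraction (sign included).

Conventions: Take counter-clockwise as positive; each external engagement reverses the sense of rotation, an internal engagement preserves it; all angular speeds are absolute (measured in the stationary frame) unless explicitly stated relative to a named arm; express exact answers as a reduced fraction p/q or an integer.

4/11

topology: planetary set — G1 40T / G2 15T / G3 70T, arm = carrier (Willis)
ring teeth: 40 + 2·15 = 70
40(ω_sun−ω_arm) = −70(ω_ring−ω_arm),  ω_ring = 0, ω_sun = 1
40(1−ω_arm) = −70(0−ω_arm)  ⇒  110·ω_arm = 40  ⇒  ω_arm = 4/11
exact speed ratio = 4/11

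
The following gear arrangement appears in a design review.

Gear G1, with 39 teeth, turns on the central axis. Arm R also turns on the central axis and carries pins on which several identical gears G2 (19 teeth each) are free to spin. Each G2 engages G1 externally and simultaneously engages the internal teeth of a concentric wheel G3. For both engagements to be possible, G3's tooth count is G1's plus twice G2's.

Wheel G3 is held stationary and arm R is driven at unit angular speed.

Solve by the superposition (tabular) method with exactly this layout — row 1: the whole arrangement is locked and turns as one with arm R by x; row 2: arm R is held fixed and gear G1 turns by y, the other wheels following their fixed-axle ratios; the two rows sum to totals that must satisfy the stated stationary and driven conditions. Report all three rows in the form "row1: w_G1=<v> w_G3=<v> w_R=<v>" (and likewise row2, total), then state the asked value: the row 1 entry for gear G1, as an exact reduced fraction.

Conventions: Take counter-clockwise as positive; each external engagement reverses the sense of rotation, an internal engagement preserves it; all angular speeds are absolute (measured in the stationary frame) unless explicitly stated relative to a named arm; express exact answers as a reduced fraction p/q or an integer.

recognized (axles ride arm R): planetary set, 39/19/77 teeth
row 1 (train locked, turned with arm): all members turn x
superposition row 2 [arm held]: sun y, ring −(39/77)·y, arm 0
boundary: total ω_ring = x − (39/77)·y = 0 and total ω_arm = x = 1  ⇒  y = 77/39, x = 1
row 2 ring = −(39/77)·77/39 = -1
totals (row 1 + row 2): sun 1 + 77/39 = 116/39, ring 1 + (-1) = 0, arm 1 + 0 = 1
asked cell (row1, sun) = 1

row1: w_G1=1 w_G3=1 w_R=1
row2: w_G1=77/39 w_G3=-1 w_R=0
total: w_G1=116/39 w_G3=0 w_R=1
asked value: 1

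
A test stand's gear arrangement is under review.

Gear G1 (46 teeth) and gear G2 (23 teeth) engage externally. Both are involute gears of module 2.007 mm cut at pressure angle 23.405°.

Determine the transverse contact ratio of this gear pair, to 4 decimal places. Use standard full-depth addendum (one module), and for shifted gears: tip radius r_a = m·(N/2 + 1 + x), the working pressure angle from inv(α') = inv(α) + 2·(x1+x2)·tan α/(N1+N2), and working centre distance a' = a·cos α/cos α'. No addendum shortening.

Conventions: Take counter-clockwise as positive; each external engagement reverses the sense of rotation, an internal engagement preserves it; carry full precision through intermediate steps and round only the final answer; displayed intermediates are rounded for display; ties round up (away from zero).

single-mesh involute tooth geometry (46T engaging 23T at module 2.007)
base radii: r_b1 = 42.362871, r_b2 = 21.181436
tip radii: r_a1 = 48.168000, r_a2 = 25.087500
no profile shift: α' = α, a' = a
action lengths: √(r_a1²−r_b1²) = 22.924733, √(r_a2²−r_b2²) = 13.443565
base pitch p_b = π·m·cos α = 5.786386
CR = (22.924733 + 13.443565 − 69.241500·sin 23.40500°)/5.786386 = 1.531809
contact ratio ≈ 1.5318

1.5318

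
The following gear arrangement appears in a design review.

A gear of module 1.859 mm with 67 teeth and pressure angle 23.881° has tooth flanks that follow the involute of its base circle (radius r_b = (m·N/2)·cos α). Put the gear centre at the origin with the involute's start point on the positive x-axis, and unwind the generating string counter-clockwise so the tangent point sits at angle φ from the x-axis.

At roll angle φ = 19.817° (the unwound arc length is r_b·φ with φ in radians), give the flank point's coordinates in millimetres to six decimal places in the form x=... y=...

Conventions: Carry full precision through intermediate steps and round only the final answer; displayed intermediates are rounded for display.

topology: single-mesh involute geometry — m = 1.859, N = 67
pitch radius r_p = m·N/2 = 1.859·67/2 = 62.276500
base radius r_b = r_p·cos α = 62.276500·cos 23.881° = 56.944900
roll angle φ = 19.817° = 0.34587190 rad
x = r_b·(cos φ + φ·sin φ) = 60.249794
y = r_b·(sin φ − φ·cos φ) = 0.776024

x=60.249794 y=0.776024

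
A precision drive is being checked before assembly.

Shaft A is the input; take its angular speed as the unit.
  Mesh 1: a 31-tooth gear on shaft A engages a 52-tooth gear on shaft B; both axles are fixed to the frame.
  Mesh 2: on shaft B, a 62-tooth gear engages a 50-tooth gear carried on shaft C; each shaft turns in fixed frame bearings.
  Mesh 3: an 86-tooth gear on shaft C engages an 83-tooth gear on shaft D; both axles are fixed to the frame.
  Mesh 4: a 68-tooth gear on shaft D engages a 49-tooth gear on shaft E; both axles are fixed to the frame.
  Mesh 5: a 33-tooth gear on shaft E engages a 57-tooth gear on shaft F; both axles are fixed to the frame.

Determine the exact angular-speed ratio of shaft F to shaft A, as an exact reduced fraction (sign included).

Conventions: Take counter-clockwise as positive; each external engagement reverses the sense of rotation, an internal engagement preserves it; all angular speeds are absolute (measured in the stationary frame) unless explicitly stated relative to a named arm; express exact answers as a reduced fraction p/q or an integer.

-15454802/25113725

class = fixed-axis compound train [5 meshes; 5 ratios multiply, 5 sense flips]
mesh 1 [31T→52T]: running ratio 31/52, sense −
mesh 2 [62T→50T]: running ratio 961/1300, sense +
mesh 3 [86T→83T]: running ratio 41323/53950, sense −
mesh 4 [68T→49T]: running ratio 1404982/1321775, sense +
mesh 5 [33T→57T]: running ratio 15454802/25113725, sense −
ω_out/ω_in = -15454802/25113725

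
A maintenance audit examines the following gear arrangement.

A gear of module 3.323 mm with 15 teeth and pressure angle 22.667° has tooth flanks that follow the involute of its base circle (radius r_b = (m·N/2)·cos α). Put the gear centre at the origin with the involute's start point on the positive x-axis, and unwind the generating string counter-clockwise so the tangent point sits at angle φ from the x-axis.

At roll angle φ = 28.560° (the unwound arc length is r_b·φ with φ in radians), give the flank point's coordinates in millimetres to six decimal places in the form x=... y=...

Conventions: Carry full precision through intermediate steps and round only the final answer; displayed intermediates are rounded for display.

class = single-mesh tooth geometry [base-circle involute, m = 3.323, 15T]
pitch radius r_p = m·N/2 = 3.323·15/2 = 24.922500
base radius r_b = r_p·cos α = 24.922500·cos 22.667° = 22.997491
roll angle φ = 28.560° = 0.49846603 rad
x = r_b·(cos φ + φ·sin φ) = 25.679527
y = r_b·(sin φ − φ·cos φ) = 0.926054

x=25.679527 y=0.926054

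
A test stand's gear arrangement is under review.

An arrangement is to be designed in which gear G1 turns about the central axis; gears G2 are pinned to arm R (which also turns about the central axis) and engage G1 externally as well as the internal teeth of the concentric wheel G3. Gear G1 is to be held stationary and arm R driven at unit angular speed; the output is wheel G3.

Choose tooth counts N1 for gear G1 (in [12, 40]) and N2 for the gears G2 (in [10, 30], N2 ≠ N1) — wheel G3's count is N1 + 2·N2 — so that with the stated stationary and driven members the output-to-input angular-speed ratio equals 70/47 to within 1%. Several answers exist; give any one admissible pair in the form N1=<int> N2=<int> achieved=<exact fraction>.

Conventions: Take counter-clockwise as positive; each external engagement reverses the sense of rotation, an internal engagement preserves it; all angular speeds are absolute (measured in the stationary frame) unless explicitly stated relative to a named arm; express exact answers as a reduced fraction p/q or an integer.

design class (target 70/47): planetary set
Willis with ω_sun = 0: ω_ring/ω_arm = (N1+N3)/N3; set equal to 70/47  ⇒  N3/N1 = 1/(70/47 − 1) = 47/23
N3 = N1 + 2·N2  ⇒  N2/N1 = (N3/N1 − 1)/2 = (47/23 − 1)/2 = 12/23
smallest multiple with N1 ≥ 12 and N2 ≥ 10: k = 1  ⇒  N1 = 1·23 = 23, N2 = 1·12 = 12 (N1 ≤ 40, N2 ≤ 30, N2 ≠ N1 ✓), N3 = 23 + 2·12 = 47
check: (N1+N3)/N3 with N1 = 23, N3 = 47 gives 70/47; |achieved − target| = 0 ≤ 7/470 ✓

N1=23 N2=12 achieved=70/47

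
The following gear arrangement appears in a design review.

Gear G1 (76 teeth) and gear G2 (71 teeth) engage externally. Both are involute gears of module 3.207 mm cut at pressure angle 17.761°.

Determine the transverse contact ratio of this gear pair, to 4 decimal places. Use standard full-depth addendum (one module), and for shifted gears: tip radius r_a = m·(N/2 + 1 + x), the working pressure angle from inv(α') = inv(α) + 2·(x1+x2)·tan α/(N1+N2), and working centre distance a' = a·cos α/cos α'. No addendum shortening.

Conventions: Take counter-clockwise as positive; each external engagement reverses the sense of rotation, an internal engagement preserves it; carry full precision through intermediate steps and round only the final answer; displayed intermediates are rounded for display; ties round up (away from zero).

1.9637

single-mesh involute tooth geometry (76T engaging 71T at module 3.207)
base radii: r_b1 = 116.057532, r_b2 = 108.422168
tip radii: r_a1 = 125.073000, r_a2 = 117.055500
no profile shift: α' = α, a' = a
action lengths: √(r_a1²−r_b1²) = 46.625151, √(r_a2²−r_b2²) = 44.120558
base pitch p_b = π·m·cos α = 9.594881
CR = (46.625151 + 44.120558 − 235.714500·sin 17.76100°)/9.594881 = 1.963722
contact ratio ≈ 1.9637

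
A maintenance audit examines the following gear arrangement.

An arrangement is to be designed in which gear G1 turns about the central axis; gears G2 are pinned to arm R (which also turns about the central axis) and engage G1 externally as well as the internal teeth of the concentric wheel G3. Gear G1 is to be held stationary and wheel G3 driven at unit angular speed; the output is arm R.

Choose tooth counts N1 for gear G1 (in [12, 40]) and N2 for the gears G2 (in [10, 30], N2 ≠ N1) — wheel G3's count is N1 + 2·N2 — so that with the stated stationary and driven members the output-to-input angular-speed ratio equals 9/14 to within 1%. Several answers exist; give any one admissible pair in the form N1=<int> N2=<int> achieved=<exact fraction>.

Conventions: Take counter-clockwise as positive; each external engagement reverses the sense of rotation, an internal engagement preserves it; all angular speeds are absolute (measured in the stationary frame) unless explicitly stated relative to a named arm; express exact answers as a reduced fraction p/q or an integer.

N1=25 N2=10 achieved=9/14

planetary set to be sized for 9/14 (Willis relation)
Willis with ω_sun = 0: ω_arm/ω_ring = N3/(N1+N3); set equal to 9/14  ⇒  N3/N1 = (9/14)/(1 − 9/14) = 9/5
N3 = N1 + 2·N2  ⇒  N2/N1 = (N3/N1 − 1)/2 = (9/5 − 1)/2 = 2/5
smallest multiple with N1 ≥ 12 and N2 ≥ 10: k = 5  ⇒  N1 = 5·5 = 25, N2 = 5·2 = 10 (N1 ≤ 40, N2 ≤ 30, N2 ≠ N1 ✓), N3 = 25 + 2·10 = 45
check: N3/(N1+N3) with N1 = 25, N3 = 45 gives 9/14; |achieved − target| = 0 ≤ 9/1400 ✓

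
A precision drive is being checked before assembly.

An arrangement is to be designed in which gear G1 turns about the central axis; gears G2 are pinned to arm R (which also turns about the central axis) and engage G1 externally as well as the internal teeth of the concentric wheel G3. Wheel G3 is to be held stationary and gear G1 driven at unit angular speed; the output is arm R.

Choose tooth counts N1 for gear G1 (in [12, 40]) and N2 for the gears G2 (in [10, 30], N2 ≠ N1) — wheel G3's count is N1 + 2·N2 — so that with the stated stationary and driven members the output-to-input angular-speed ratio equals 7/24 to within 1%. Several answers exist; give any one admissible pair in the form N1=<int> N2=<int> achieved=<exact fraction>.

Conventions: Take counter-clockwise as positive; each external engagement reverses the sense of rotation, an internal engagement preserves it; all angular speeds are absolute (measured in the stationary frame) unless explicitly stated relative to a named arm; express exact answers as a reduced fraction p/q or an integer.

class = planetary set [ratio 7/24 wanted; Willis about the carrier]
Willis with ω_ring = 0: ω_arm/ω_sun = N1/(N1+N3); set equal to 7/24  ⇒  N3/N1 = 1/(7/24) − 1 = 17/7
N3 = N1 + 2·N2  ⇒  N2/N1 = (N3/N1 − 1)/2 = (17/7 − 1)/2 = 5/7
smallest multiple with N1 ≥ 12 and N2 ≥ 10: k = 2  ⇒  N1 = 2·7 = 14, N2 = 2·5 = 10 (N1 ≤ 40, N2 ≤ 30, N2 ≠ N1 ✓), N3 = 14 + 2·10 = 34
check: N1/(N1+N3) with N1 = 14, N3 = 34 gives 7/24; |achieved − target| = 0 ≤ 7/2400 ✓

N1=14 N2=10 achieved=7/24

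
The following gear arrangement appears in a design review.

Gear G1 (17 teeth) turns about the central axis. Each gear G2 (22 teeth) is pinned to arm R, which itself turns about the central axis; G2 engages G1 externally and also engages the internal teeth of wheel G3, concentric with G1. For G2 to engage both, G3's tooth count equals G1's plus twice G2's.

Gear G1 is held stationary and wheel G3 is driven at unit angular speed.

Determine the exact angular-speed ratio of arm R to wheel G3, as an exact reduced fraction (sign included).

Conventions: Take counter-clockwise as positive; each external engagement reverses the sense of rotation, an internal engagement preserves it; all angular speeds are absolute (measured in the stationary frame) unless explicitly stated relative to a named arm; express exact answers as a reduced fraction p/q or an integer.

61/78

class = planetary set [G3 = 17+2·22 = 61; Willis about the carrier]
ring teeth: 17 + 2·22 = 61
17(ω_sun−ω_arm) = −61(ω_ring−ω_arm),  ω_sun = 0, ω_ring = 1
17(0−ω_arm) = −61(1−ω_arm)  ⇒  78·ω_arm = 61  ⇒  ω_arm = 61/78
ω_out/ω_in = 61/78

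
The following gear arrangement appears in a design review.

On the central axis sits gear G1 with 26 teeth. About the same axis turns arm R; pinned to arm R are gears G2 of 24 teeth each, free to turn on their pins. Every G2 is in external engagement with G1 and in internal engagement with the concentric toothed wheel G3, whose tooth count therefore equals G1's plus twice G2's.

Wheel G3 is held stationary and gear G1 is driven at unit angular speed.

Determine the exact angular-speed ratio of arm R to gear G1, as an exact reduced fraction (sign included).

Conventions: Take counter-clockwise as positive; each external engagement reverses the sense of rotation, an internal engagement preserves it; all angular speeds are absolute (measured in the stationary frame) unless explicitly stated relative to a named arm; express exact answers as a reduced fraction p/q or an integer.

class = planetary set [G3 = 26+2·24 = 74; Willis about the carrier]
ring teeth: 26 + 2·24 = 74
26(ω_sun−ω_arm) = −74(ω_ring−ω_arm),  ω_ring = 0, ω_sun = 1
26(1−ω_arm) = −74(0−ω_arm)  ⇒  100·ω_arm = 26  ⇒  ω_arm = 13/50
ω_out/ω_in = 13/50

13/50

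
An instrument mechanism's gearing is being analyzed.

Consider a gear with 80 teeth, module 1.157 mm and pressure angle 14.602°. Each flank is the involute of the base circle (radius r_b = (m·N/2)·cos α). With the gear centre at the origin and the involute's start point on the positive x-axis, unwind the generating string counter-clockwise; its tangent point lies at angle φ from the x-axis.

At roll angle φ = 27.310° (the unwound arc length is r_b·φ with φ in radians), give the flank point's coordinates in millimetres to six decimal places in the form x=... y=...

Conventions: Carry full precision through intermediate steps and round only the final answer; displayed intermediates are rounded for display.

topology: single-mesh involute geometry — m = 1.157, N = 80
pitch radius r_p = m·N/2 = 1.157·80/2 = 46.280000
base radius r_b = r_p·cos α = 46.280000·cos 14.602° = 44.785173
roll angle φ = 27.310° = 0.47664942 rad
x = r_b·(cos φ + φ·sin φ) = 49.587314
y = r_b·(sin φ − φ·cos φ) = 1.580196

x=49.587314 y=1.580196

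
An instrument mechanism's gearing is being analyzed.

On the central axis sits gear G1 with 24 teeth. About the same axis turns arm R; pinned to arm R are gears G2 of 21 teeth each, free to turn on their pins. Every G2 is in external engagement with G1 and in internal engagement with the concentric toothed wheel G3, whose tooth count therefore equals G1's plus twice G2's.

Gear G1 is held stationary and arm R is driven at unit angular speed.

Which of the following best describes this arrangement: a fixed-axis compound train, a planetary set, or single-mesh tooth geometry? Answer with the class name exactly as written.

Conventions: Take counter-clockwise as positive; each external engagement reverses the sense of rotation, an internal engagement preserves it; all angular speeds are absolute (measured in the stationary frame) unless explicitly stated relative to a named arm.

recognized (axles ride arm R): planetary set, 24/21/66 teeth
classification: planetary set

planetary set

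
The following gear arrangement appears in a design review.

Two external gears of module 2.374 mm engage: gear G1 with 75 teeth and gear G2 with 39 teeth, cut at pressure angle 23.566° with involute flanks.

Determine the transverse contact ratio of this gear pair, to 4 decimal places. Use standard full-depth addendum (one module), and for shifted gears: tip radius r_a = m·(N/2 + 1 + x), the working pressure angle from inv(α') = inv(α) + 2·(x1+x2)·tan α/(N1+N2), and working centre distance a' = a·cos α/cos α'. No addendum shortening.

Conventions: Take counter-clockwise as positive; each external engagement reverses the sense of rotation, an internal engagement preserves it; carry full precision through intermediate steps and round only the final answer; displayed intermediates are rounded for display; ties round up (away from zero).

1.5951

class = single-mesh tooth geometry [involute pair 75T × 39T, m = 2.374]
base radii: r_b1 = 81.600327, r_b2 = 42.432170
tip radii: r_a1 = 91.399000, r_a2 = 48.667000
no profile shift: α' = α, a' = a
action lengths: √(r_a1²−r_b1²) = 41.172366, √(r_a2²−r_b2²) = 23.832495
base pitch p_b = π·m·cos α = 6.836133
CR = (41.172366 + 23.832495 − 135.318000·sin 23.56600°)/6.836133 = 1.595057
contact ratio ≈ 1.5951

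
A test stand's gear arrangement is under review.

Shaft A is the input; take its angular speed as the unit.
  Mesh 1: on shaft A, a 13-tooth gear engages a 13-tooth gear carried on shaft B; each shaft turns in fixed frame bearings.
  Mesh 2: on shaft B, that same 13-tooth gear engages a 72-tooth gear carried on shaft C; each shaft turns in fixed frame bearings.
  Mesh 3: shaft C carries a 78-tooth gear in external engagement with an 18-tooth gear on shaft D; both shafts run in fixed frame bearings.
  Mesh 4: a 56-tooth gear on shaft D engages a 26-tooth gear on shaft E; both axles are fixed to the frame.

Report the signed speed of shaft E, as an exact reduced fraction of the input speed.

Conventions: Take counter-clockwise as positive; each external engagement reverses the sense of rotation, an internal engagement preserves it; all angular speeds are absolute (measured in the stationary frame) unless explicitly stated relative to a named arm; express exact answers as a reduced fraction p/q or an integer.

4-mesh fixed-axis compound train (all bearings frame-fixed)
mesh 1 [13T→13T]: |ω|/ω_in = 1×13/13 = 1, sense flips to −
mesh 2 [13T→72T]: |ω|/ω_in = 1×13/72 = 13/72, sense flips to +
mesh 3 [78T→18T]: |ω|/ω_in = (13/72)×78/18 = 169/216, sense flips to −
mesh 4 [56T→26T]: |ω|/ω_in = (169/216)×56/26 = 91/54, sense flips to +
signed output speed (× input speed) = 91/54

91/54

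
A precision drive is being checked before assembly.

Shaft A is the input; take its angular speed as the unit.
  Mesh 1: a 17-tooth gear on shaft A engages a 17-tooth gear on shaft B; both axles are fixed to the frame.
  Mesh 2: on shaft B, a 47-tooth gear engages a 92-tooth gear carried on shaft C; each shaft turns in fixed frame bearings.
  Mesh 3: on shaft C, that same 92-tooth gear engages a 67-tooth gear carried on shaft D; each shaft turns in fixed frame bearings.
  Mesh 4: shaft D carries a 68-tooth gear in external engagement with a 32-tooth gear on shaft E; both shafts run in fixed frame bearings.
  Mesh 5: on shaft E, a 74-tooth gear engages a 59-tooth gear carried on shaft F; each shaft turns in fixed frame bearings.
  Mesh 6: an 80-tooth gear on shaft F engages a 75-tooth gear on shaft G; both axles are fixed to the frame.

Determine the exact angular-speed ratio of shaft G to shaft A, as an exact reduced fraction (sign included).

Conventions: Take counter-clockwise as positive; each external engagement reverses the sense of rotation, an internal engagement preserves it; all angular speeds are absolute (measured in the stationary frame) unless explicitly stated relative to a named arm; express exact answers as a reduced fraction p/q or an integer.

class = fixed-axis compound train [6 meshes; 6 ratios multiply, 6 sense flips]
mesh 1 [17T→17T]: running ratio 1, sense −
mesh 2 [47T→92T]: running ratio 47/92, sense +
mesh 3 [92T→67T]: running ratio 47/67, sense −
mesh 4 [68T→32T]: running ratio 799/536, sense +
mesh 5 [74T→59T]: running ratio 29563/15812, sense −
mesh 6 [80T→75T]: running ratio 118252/59295, sense +
ω_out/ω_in = 118252/59295

118252/59295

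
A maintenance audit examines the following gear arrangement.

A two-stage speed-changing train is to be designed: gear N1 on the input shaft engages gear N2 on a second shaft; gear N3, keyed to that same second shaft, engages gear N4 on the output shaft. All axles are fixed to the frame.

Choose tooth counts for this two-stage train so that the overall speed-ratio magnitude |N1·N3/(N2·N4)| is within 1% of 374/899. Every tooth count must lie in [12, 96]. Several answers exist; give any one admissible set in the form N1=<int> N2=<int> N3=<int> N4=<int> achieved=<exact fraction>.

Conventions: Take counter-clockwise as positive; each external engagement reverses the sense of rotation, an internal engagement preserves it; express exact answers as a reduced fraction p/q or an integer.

topology: fixed-axis compound train — 2 stages, target 374/899
target = 374/899 in lowest terms: an exact hit needs N1·N3 = k·374 and N2·N4 = k·899 for one integer k, every count in [12, 96]; additionally prefer no 1:1 stage (N1 ≠ N2, N3 ≠ N4)
k = 1: N1·N3 = 374 = 17·22, N2·N4 = 899 = 29·31
achieved = 17·22/(29·31) = 374/899; |achieved − target| = 0 ≤ 187/44950 ✓

N1=17 N2=29 N3=22 N4=31 achieved=374/899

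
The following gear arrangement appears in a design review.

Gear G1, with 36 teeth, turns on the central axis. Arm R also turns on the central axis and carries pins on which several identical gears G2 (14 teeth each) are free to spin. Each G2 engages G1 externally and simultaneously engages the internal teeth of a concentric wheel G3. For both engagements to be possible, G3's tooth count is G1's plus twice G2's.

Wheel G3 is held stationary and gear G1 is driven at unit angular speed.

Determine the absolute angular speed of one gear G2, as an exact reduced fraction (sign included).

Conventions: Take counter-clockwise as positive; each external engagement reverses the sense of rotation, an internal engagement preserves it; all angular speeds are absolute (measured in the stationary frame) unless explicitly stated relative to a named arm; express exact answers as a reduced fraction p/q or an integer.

planetary set (36T centre, 14T on arm, 64T internal) — Willis relation
ring teeth: 36 + 2·14 = 64
36(ω_sun−ω_arm) = −64(ω_ring−ω_arm),  ω_ring = 0, ω_sun = 1
36(1−ω_arm) = −64(0−ω_arm)  ⇒  100·ω_arm = 36  ⇒  ω_arm = 9/25
sun–planet mesh: 36·(1−9/25) = −14·(ω_p−ω_arm)  ⇒  ω_p−ω_arm = -288/175
ω_p = 9/25 − 288/175 = -9/7
exact speed ratio = -9/7

-9/7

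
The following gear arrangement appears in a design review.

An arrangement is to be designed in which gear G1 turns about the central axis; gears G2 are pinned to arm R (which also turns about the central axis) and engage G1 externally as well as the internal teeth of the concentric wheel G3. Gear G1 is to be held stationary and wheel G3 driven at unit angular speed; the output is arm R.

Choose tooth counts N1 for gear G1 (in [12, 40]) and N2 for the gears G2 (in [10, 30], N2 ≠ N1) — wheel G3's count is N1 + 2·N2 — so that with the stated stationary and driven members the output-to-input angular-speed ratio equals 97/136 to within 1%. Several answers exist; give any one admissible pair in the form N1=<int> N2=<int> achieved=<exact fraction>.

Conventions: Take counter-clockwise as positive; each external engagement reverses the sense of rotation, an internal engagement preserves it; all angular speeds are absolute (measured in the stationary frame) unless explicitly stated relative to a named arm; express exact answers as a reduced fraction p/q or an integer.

planetary set to be sized for 97/136 (Willis relation)
Willis with ω_sun = 0: ω_arm/ω_ring = N3/(N1+N3); set equal to 97/136  ⇒  N3/N1 = (97/136)/(1 − 97/136) = 97/39
N3 = N1 + 2·N2  ⇒  N2/N1 = (N3/N1 − 1)/2 = (97/39 − 1)/2 = 29/39
smallest multiple with N1 ≥ 12 and N2 ≥ 10: k = 1  ⇒  N1 = 1·39 = 39, N2 = 1·29 = 29 (N1 ≤ 40, N2 ≤ 30, N2 ≠ N1 ✓), N3 = 39 + 2·29 = 97
check: N3/(N1+N3) with N1 = 39, N3 = 97 gives 97/136; |achieved − target| = 0 ≤ 97/13600 ✓

N1=39 N2=29 achieved=97/136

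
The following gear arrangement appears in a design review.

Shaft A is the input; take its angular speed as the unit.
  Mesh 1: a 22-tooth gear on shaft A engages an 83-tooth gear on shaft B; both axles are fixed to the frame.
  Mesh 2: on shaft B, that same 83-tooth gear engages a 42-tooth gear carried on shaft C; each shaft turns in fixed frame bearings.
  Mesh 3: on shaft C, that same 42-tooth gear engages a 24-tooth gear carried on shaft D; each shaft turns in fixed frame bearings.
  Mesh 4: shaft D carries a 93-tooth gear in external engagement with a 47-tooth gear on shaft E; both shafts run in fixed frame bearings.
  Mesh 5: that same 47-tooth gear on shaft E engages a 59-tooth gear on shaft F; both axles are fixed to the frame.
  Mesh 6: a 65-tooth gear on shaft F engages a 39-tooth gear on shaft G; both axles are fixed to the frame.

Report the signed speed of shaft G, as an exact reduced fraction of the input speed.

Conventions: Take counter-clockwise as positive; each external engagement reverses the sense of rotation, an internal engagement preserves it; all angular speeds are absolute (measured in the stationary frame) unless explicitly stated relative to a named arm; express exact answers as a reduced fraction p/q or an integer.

1705/708

6-mesh fixed-axis compound train (all bearings frame-fixed)
mesh 1 [22T→83T]: |ω|/ω_in = 1×22/83 = 22/83, sense flips to −
mesh 2 [83T→42T]: |ω|/ω_in = (22/83)×83/42 = 11/21, sense flips to +
mesh 3 [42T→24T]: |ω|/ω_in = (11/21)×42/24 = 11/12, sense flips to −
mesh 4 [93T→47T]: |ω|/ω_in = (11/12)×93/47 = 341/188, sense flips to +
mesh 5 [47T→59T]: |ω|/ω_in = (341/188)×47/59 = 341/236, sense flips to −
mesh 6 [65T→39T]: |ω|/ω_in = (341/236)×65/39 = 1705/708, sense flips to +
signed output speed (× input speed) = 1705/708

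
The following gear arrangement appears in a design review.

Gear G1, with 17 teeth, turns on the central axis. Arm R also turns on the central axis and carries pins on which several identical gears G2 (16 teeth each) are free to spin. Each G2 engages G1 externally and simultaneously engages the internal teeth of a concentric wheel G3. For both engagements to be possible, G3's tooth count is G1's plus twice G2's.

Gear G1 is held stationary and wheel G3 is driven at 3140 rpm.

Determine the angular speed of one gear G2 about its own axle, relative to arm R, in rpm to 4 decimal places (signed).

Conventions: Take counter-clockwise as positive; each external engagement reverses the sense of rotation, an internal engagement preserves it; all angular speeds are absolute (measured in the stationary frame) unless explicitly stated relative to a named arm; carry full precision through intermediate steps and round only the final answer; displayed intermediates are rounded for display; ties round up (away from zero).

+2476.9129 rpm

class = planetary set [G3 = 17+2·16 = 49; Willis about the carrier]
normalise by the input: solve with ω_ring = 1, then scale by 3140 rpm
ring teeth: 17 + 2·16 = 49
17(ω_sun−ω_arm) = −49(ω_ring−ω_arm),  ω_sun = 0, ω_ring = 1
17(0−ω_arm) = −49(1−ω_arm)  ⇒  66·ω_arm = 49  ⇒  ω_arm = 49/66
sun–planet mesh: 17·(0−49/66) = −16·(ω_p−ω_arm)  ⇒  ω_p−ω_arm = 833/1056
scale: ω_p−ω_arm = 833/1056 × 3140 rpm = +2476.9129 rpm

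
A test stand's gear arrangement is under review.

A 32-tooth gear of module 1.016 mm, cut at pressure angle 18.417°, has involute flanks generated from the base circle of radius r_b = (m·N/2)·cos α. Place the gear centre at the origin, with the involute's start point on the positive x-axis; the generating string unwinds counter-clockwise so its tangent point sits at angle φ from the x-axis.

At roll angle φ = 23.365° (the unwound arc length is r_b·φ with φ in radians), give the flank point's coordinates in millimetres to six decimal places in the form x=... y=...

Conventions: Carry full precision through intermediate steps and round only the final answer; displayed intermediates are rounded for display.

x=16.653018 y=0.342885

recognized (one wheel, involute flank): single-mesh tooth geometry, m = 1.016, N = 32
pitch radius r_p = m·N/2 = 1.016·32/2 = 16.256000
base radius r_b = r_p·cos α = 16.256000·cos 18.417° = 15.423405
roll angle φ = 23.365° = 0.40779618 rad
x = r_b·(cos φ + φ·sin φ) = 16.653018
y = r_b·(sin φ − φ·cos φ) = 0.342885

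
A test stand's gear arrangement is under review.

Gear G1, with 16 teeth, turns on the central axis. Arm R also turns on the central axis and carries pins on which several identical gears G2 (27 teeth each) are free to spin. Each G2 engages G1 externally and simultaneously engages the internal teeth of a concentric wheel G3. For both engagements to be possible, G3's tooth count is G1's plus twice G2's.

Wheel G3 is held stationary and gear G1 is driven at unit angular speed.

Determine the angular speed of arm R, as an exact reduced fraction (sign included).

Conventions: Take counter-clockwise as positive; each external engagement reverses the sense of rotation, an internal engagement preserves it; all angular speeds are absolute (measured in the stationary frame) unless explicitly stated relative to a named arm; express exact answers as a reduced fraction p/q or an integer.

topology: planetary set — G1 16T / G2 27T / G3 70T, arm = carrier (Willis)
ring teeth: 16 + 2·27 = 70
16(ω_sun−ω_arm) = −70(ω_ring−ω_arm),  ω_ring = 0, ω_sun = 1
16(1−ω_arm) = −70(0−ω_arm)  ⇒  86·ω_arm = 16  ⇒  ω_arm = 8/43
exact speed ratio = 8/43

8/43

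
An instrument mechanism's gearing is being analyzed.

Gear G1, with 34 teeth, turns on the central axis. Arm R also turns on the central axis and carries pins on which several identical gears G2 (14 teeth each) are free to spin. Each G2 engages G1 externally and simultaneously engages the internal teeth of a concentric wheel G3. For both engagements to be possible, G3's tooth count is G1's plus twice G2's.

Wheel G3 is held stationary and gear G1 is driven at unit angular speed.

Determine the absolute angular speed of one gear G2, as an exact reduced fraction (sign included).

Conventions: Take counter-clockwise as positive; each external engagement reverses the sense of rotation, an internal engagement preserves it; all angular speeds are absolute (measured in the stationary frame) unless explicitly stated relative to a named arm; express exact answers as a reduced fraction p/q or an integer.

-17/14

recognized (axles ride arm R): planetary set, 34/14/62 teeth
ring teeth: 34 + 2·14 = 62
34(ω_sun−ω_arm) = −62(ω_ring−ω_arm),  ω_ring = 0, ω_sun = 1
34(1−ω_arm) = −62(0−ω_arm)  ⇒  96·ω_arm = 34  ⇒  ω_arm = 17/48
sun–planet mesh: 34·(1−17/48) = −14·(ω_p−ω_arm)  ⇒  ω_p−ω_arm = -527/336
ω_p = 17/48 − 527/336 = -17/14
exact speed ratio = -17/14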